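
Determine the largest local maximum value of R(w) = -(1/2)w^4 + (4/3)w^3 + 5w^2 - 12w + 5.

91/3

R'(w) = -2w^3 + 4w^2 + 10w - 12 = 0 at w = -2, 1, 3.
R''(w) = -6w^2 + 8w + 10. R''(-2) = -30 < 0 ⇒ local maximum; R''(1) = 12 > 0 ⇒ local minimum; R''(3) = -20 < 0 ⇒ local maximum.
The largest local maximum is R(-2) = 91/3.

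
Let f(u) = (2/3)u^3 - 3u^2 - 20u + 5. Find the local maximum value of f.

f'(u) = 2u^2 - 6u - 20. Setting f'(u) = 0 gives u ∈ {-2, 5}.
f''(u) = 4u - 6. f''(-2) = -14 < 0 ⇒ local maximum; f''(5) = 14 > 0 ⇒ local minimum.
So the local maximum value is f(-2) = 83/3.

83/3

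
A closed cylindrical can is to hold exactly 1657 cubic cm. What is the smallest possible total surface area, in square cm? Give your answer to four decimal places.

With radius r and height h, πr²h = 1657 so h = 1657/(πr²), and S(r) = 2πr² + 2πrh = 2πr² + 2·1657/r.
S'(r) = 4πr − 2·1657/r² = 0 ⇒ r³ = 1657/(2π), so r ≈ 6.4128 and h = 2r ≈ 12.8256.
S''(r) = 4π + 4·1657/r³ > 0, so this is the minimum; S ≈ 775.1687.

775.1687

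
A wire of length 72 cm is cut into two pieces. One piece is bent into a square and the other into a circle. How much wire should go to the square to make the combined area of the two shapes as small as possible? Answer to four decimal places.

Let x be the length used for the square. Square side x/4; circle radius (72−x)/(2π).
A(x) = (x/4)² + π·((72−x)/(2π))² = x²/16 + (72−x)²/(4π) for 0 ≤ x ≤ 72. A'(x) = x/8 − (72−x)/(2π) = 0 gives x = 4·72/(π+4) ≈ 40.3271.
A'' = 1/8 + 1/(2π) > 0, so this gives the minimum combined area; x ≈ 40.3271 cm to the square.

40.3271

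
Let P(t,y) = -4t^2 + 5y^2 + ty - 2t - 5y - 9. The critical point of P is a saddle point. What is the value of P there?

-91/9

∂P/∂t = -8t + y - 2 = 0 and ∂P/∂y = t + 10y - 5 = 0, so (t, y) = (-5/27, 14/27).
The Hessian has P_{tt} = -8, P_{yy} = 10, P_{ty} = 1, giving D = -81 < 0, so the point is a saddle point.
P(-5/27, 14/27) = -91/9.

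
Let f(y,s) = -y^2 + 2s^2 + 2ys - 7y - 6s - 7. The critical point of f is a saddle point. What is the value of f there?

∂f/∂y = -2y + 2s - 7 = 0 and ∂f/∂s = 2y + 4s - 6 = 0, so (y, s) = (-4/3, 13/6).
The Hessian has f_{yy} = -2, f_{ss} = 4, f_{ys} = 2, giving D = -12 < 0, so the point is a saddle point.
f(-4/3, 13/6) = -53/6.

-53/6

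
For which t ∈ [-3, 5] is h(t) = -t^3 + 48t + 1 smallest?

-3

Differentiating, h'(t) = -3t^2 + 48; whose only zero in [-3, 5] is t = 4.
Compare values at every candidate in [-3, 5]: h(-3) = -116; h(4) = 129; h(5) = 116.
So the minimum is h(-3) = -116.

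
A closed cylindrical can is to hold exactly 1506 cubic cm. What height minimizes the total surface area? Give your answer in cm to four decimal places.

With radius r and height h, πr²h = 1506 so h = 1506/(πr²), and S(r) = 2πr² + 2πrh = 2πr² + 2·1506/r.
S'(r) = 4πr − 2·1506/r² = 0 ⇒ r³ = 1506/(2π), so r ≈ 6.2118 and h = 2r ≈ 12.4235.
S''(r) = 4π + 4·1506/r³ > 0, so this is the minimum; S ≈ 727.3295.

12.4235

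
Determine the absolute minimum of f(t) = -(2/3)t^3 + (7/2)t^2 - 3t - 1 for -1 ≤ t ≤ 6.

Differentiating, f'(t) = -2t^2 + 7t - 3; which vanishes at t = 1/2 and t = 3.
Evaluating at the critical points and endpoints: f(-1) = 37/6; f(1/2) = -41/24; f(3) = 7/2; f(6) = -37.
So the minimum is f(6) = -37.

-37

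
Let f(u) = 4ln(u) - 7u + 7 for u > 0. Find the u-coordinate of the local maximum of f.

f'(u) = 4/u − 7 = 0 gives u = 4/7.
f''(u) = -4/u², which is negative for u > 0, so this is a local maximum.
f(4/7) = 4·ln(4/7) - 4 + 7 ≈ 0.7615.

4/7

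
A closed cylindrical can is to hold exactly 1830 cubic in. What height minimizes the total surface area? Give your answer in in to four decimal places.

With radius r and height h, πr²h = 1830 so h = 1830/(πr²), and S(r) = 2πr² + 2πrh = 2πr² + 2·1830/r.
S'(r) = 4πr − 2·1830/r² = 0 ⇒ r³ = 1830/(2π), so r ≈ 6.6286 and h = 2r ≈ 13.2573.
S''(r) = 4π + 4·1830/r³ > 0, so this is the minimum; S ≈ 828.2255.

13.2573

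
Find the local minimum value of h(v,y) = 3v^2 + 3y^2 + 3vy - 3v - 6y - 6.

∂h/∂v = 6v + 3y - 3 = 0 and ∂h/∂y = 3v + 6y - 6 = 0, so (v, y) = (0, 1).
The Hessian has h_{vv} = 6, h_{yy} = 6, h_{vy} = 3, giving D = 27 > 0 with h_{vv} > 0, so the point is a local minimum.
h(0, 1) = -9.

-9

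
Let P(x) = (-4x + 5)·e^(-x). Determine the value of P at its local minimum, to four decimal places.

-0.4216

Differentiating with the product rule gives P'(x) = (4x - 9)·e^(-x). Since e^(-x) > 0, the only critical point is x = 9/4.
P''(9/4) has the same sign as 4 > 0, so this is a local minimum.
P(9/4) = (-4)·e^(-9/4) ≈ -0.4216.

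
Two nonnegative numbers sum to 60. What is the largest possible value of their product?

900

With x + y = 60, the product is P(x) = x(60 − x).
P'(x) = 60 − 2x = 0 gives x = 30; P'' = −2 < 0, so this is the maximum.
P = 30·30 = 900.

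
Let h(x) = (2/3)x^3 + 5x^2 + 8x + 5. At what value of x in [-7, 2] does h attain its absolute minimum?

-7

h'(x) = 2x^2 + 10x + 8, which vanishes at x = -4 and x = -1.
Candidates: h(-7) = -104/3; h(-4) = 31/3; h(-1) = 4/3; h(2) = 139/3.
So the minimum is h(-7) = -104/3.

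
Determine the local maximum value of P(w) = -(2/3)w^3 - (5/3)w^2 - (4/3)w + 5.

Critical points: P'(w) = -2w^2 - (10/3)w - 4/3 vanishes at w = -1, -2/3.
P''(w) = -4w - 10/3. P''(-1) = 2/3 > 0 ⇒ local minimum; P''(-2/3) = -2/3 < 0 ⇒ local maximum.
Thus P has its local maximum at w = -2/3, with value 433/81.

433/81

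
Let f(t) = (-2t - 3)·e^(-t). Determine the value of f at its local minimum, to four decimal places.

Differentiating with the product rule gives f'(t) = (2t + 1)·e^(-t). Since e^(-t) > 0, the only critical point is t = -1/2.
f''(-1/2) has the same sign as 2 > 0, so this is a local minimum.
f(-1/2) = (-2)·e^(1/2) ≈ -3.2974.

-3.2974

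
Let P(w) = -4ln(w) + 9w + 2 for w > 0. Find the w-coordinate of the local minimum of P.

P'(w) = -4/w + 9 = 0 gives w = 4/9.
P''(w) = 4/w², which is positive for w > 0, so this is a local minimum.
P(4/9) = -4·ln(4/9) + 4 + 2 ≈ 9.2437.

4/9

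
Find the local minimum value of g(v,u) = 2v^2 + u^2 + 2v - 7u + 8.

-19/4

∂g/∂v = 4v + 2 = 0 and ∂g/∂u = 2u - 7 = 0, so (v, u) = (-1/2, 7/2).
The Hessian has g_{vv} = 4, g_{uu} = 2, g_{vu} = 0, giving D = 8 > 0 with g_{vv} > 0, so the point is a local minimum.
g(-1/2, 7/2) = -19/4.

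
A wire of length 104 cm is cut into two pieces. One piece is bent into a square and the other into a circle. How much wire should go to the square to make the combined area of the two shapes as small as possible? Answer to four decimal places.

58.2503

Let x be the length used for the square. Square side x/4; circle radius (104−x)/(2π).
A(x) = (x/4)² + π·((104−x)/(2π))² = x²/16 + (104−x)²/(4π) for 0 ≤ x ≤ 104. A'(x) = x/8 − (104−x)/(2π) = 0 gives x = 4·104/(π+4) ≈ 58.2503.
A'' = 1/8 + 1/(2π) > 0, so this gives the minimum combined area; x ≈ 58.2503 cm to the square.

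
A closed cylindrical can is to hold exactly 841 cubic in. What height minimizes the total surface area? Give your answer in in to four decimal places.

With radius r and height h, πr²h = 841 so h = 841/(πr²), and S(r) = 2πr² + 2πrh = 2πr² + 2·841/r.
S'(r) = 4πr − 2·841/r² = 0 ⇒ r³ = 841/(2π), so r ≈ 5.1153 and h = 2r ≈ 10.2306.
S''(r) = 4π + 4·841/r³ > 0, so this is the minimum; S ≈ 493.2251.

10.2306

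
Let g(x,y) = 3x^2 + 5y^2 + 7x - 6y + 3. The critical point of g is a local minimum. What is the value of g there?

-173/60

∂g/∂x = 6x + 7 = 0 and ∂g/∂y = 10y - 6 = 0, so (x, y) = (-7/6, 3/5).
The Hessian has g_{xx} = 6, g_{yy} = 10, g_{xy} = 0, giving D = 60 > 0 with g_{xx} > 0, so the point is a local minimum.
g(-7/6, 3/5) = -173/60.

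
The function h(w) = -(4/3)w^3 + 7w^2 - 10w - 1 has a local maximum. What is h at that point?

-37/12

Critical points: h'(w) = -4w^2 + 14w - 10 vanishes at w = 1, 5/2.
h''(w) = -8w + 14. h''(1) = 6 > 0 ⇒ local minimum; h''(5/2) = -6 < 0 ⇒ local maximum.
Thus h has its local maximum at w = 5/2, with value -37/12.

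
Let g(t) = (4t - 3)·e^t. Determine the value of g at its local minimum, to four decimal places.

-3.1152

By the product rule, g'(t) = (4t + 1)·e^t. Since e^t > 0, the only critical point is t = -1/4.
g''(-1/4) has the same sign as 4 > 0, so this is a local minimum.
g(-1/4) = (-4)·e^(-1/4) ≈ -3.1152.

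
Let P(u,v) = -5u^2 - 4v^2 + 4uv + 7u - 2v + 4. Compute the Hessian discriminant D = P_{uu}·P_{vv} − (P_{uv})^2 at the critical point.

64

∂P/∂u = -10u + 4v + 7 = 0 and ∂P/∂v = 4u - 8v - 2 = 0, so (u, v) = (3/4, 1/8).
The Hessian has P_{uu} = -10, P_{vv} = -8, P_{uv} = 4, giving D = 64 > 0 with P_{uu} < 0, so the point is a local maximum.
D = (-10)·(-8) − (4)^2 = 64.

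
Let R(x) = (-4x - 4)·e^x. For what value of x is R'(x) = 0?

R'(x) = (-4)·e^x + (-4x - 4)·1·e^x = (-4x - 8)·e^x. Since e^x > 0, the only critical point is x = -2.
R''(-2) has the same sign as -4 < 0, so this is a local maximum.
R(-2) = (4)·e^(-2) ≈ 0.5413.

-2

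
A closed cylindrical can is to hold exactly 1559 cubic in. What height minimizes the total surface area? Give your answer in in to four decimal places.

12.5676

With radius r and height h, πr²h = 1559 so h = 1559/(πr²), and S(r) = 2πr² + 2πrh = 2πr² + 2·1559/r.
S'(r) = 4πr − 2·1559/r² = 0 ⇒ r³ = 1559/(2π), so r ≈ 6.2838 and h = 2r ≈ 12.5676.
S''(r) = 4π + 4·1559/r³ > 0, so this is the minimum; S ≈ 744.2953.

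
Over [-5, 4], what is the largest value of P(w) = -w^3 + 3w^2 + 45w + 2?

166

Differentiating, P'(w) = -3w^2 + 6w + 45; whose only zero in [-5, 4] is w = -3.
Candidates: P(-5) = -23, P(-3) = -79, P(4) = 166.
So the maximum is P(4) = 166.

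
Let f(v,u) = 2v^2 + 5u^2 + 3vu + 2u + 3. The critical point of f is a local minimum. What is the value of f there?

85/31

∂f/∂v = 4v + 3u = 0 and ∂f/∂u = 3v + 10u + 2 = 0, so (v, u) = (6/31, -8/31).
The Hessian has f_{vv} = 4, f_{uu} = 10, f_{vu} = 3, giving D = 31 > 0 with f_{vv} > 0, so the point is a local minimum.
f(6/31, -8/31) = 85/31.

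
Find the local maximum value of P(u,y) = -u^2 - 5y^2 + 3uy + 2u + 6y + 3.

∂P/∂u = -2u + 3y + 2 = 0 and ∂P/∂y = 3u - 10y + 6 = 0, so (u, y) = (38/11, 18/11).
The Hessian has P_{uu} = -2, P_{yy} = -10, P_{uy} = 3, giving D = 11 > 0 with P_{uu} < 0, so the point is a local maximum.
P(38/11, 18/11) = 125/11.

125/11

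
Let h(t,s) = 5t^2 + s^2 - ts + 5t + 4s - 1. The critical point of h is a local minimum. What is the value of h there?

-144/19

∂h/∂t = 10t - s + 5 = 0 and ∂h/∂s = -t + 2s + 4 = 0, so (t, s) = (-14/19, -45/19).
The Hessian has h_{tt} = 10, h_{ss} = 2, h_{ts} = -1, giving D = 19 > 0 with h_{tt} > 0, so the point is a local minimum.
h(-14/19, -45/19) = -144/19.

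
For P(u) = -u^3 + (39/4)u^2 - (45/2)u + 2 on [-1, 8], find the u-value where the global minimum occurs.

Differentiating, P'(u) = -3u^2 + (39/2)u - 45/2; which vanishes at u = 3/2 and u = 5.
Evaluating at the critical points and endpoints: P(-1) = 141/4,  P(3/2) = -211/16,  P(5) = 33/4,  P(8) = -66.
So the minimum is P(8) = -66.

8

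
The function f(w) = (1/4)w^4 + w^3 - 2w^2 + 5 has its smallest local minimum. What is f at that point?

-27

f'(w) = w^3 + 3w^2 - 4w. Setting f'(w) = 0 gives w ∈ {-4, 0, 1}.
Since f''(w) = 3w^2 + 6w - 4, we get f''(-4) = 20 > 0 ⇒ local minimum; f''(0) = -4 < 0 ⇒ local maximum; f''(1) = 5 > 0 ⇒ local minimum.
Thus f has its smallest local minimum at w = -4, with value -27.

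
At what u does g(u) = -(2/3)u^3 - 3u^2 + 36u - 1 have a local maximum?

3

g'(u) = -2u^2 - 6u + 36 = 0 at u = -6, 3.
g''(u) = -4u - 6. g''(-6) = 18 > 0 ⇒ local minimum; g''(3) = -18 < 0 ⇒ local maximum.
So the local maximum value is g(3) = 62.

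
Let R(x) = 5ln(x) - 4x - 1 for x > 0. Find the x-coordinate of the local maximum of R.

R'(x) = 5/x − 4 = 0 gives x = 5/4.
R''(x) = -5/x², which is negative for x > 0, so this is a local maximum.
R(5/4) = 5·ln(5/4) - 5 - 1 ≈ -4.8843.

5/4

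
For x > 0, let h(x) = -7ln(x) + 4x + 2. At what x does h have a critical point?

7/4

h'(x) = -7/x + 4 = 0 gives x = 7/4.
h''(x) = 7/x², which is positive for x > 0, so this is a local minimum.
h(7/4) = -7·ln(7/4) + 7 + 2 ≈ 5.0827.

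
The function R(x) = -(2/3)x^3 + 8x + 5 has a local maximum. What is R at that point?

R'(x) = -2x^2 + 8. Setting R'(x) = 0 gives x ∈ {-2, 2}.
Second-derivative test with R''(x) = -4x: R''(-2) = 8 > 0 ⇒ local minimum; R''(2) = -8 < 0 ⇒ local maximum.
So the local maximum value is R(2) = 47/3.

47/3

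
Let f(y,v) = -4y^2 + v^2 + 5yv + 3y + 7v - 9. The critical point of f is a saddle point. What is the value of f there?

∂f/∂y = -8y + 5v + 3 = 0 and ∂f/∂v = 5y + 2v + 7 = 0, so (y, v) = (-29/41, -71/41).
The Hessian has f_{yy} = -8, f_{vv} = 2, f_{yv} = 5, giving D = -41 < 0, so the point is a saddle point.
f(-29/41, -71/41) = -661/41.

-661/41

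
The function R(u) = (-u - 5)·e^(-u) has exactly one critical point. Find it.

By the product rule, R'(u) = (u + 4)·e^(-u). Since e^(-u) > 0, the only critical point is u = -4.
R''(-4) has the same sign as 1 > 0, so this is a local minimum.
R(-4) = (-1)·e^(4) ≈ -54.5982.

-4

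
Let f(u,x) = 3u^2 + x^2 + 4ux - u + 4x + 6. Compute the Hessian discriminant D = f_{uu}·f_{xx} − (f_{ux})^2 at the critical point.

-4

∂f/∂u = 6u + 4x - 1 = 0 and ∂f/∂x = 4u + 2x + 4 = 0, so (u, x) = (-9/2, 7).
The Hessian has f_{uu} = 6, f_{xx} = 2, f_{ux} = 4, giving D = -4 < 0, so the point is a saddle point.
D = (6)·(2) − (4)^2 = -4.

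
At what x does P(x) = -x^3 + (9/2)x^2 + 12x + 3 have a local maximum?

P'(x) = -3x^2 + 9x + 12 = 0 at x = -1, 4.
Since P''(x) = -6x + 9, we get P''(-1) = 15 > 0 ⇒ local minimum; P''(4) = -15 < 0 ⇒ local maximum.
Thus P has its local maximum at x = 4, with value 59.

4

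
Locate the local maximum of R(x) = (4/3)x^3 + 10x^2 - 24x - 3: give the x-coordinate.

-6

R'(x) = 4x^2 + 20x - 24 = 0 at x = -6, 1.
Second-derivative test with R''(x) = 8x + 20: R''(-6) = -28 < 0 ⇒ local maximum; R''(1) = 28 > 0 ⇒ local minimum.
Thus R has its local maximum at x = -6, with value 213.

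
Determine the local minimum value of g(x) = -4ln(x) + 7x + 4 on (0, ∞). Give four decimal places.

10.2385

g'(x) = -4/x + 7 = 0 gives x = 4/7.
g''(x) = 4/x², which is positive for x > 0, so this is a local minimum.
g(4/7) = -4·ln(4/7) + 4 + 4 ≈ 10.2385.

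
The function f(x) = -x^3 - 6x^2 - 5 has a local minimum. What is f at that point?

Critical points: f'(x) = -3x^2 - 12x vanishes at x = -4, 0.
Since f''(x) = -6x - 12, we get f''(-4) = 12 > 0 ⇒ local minimum; f''(0) = -12 < 0 ⇒ local maximum.
So the local minimum value is f(-4) = -37.

-37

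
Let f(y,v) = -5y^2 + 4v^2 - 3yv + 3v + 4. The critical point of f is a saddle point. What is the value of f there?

∂f/∂y = -10y - 3v = 0 and ∂f/∂v = -3y + 8v + 3 = 0, so (y, v) = (9/89, -30/89).
The Hessian has f_{yy} = -10, f_{vv} = 8, f_{yv} = -3, giving D = -89 < 0, so the point is a saddle point.
f(9/89, -30/89) = 311/89.

311/89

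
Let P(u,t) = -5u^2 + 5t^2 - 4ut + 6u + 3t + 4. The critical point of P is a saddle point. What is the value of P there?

∂P/∂u = -10u - 4t + 6 = 0 and ∂P/∂t = -4u + 10t + 3 = 0, so (u, t) = (18/29, -3/58).
The Hessian has P_{uu} = -10, P_{tt} = 10, P_{ut} = -4, giving D = -116 < 0, so the point is a saddle point.
P(18/29, -3/58) = 671/116.

671/116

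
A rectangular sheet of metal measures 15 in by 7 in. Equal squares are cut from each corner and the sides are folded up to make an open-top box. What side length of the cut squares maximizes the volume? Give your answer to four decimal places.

1.5000

With cut size x, the volume is V(x) = x(15 − 2x)(7 − 2x) for 0 < x < 3.5.
V'(x) = 12x^2 − 88x + 105. Setting V'(x) = 0 gives x ≈ 1.5000 (the root in (0, 3.5)).
V''(x) = 24x − 88 is negative there, so this is the maximum; V ≈ 72.0000.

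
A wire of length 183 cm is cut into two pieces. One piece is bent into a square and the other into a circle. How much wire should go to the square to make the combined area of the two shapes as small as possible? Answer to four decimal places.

Let x be the length used for the square. Square side x/4; circle radius (183−x)/(2π).
A(x) = (x/4)² + π·((183−x)/(2π))² = x²/16 + (183−x)²/(4π) for 0 ≤ x ≤ 183. A'(x) = x/8 − (183−x)/(2π) = 0 gives x = 4·183/(π+4) ≈ 102.4981.
A'' = 1/8 + 1/(2π) > 0, so this gives the minimum combined area; x ≈ 102.4981 cm to the square.

102.4981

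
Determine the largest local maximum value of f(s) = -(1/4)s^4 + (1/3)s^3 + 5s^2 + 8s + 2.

214/3

f'(s) = -s^3 + s^2 + 10s + 8. Setting f'(s) = 0 gives s ∈ {-2, -1, 4}.
f''(s) = -3s^2 + 2s + 10. f''(-2) = -6 < 0 ⇒ local maximum; f''(-1) = 5 > 0 ⇒ local minimum; f''(4) = -30 < 0 ⇒ local maximum.
So the largest local maximum value is f(4) = 214/3.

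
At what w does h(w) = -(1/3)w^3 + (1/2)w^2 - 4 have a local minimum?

0

h'(w) = -w^2 + w. Setting h'(w) = 0 gives w ∈ {0, 1}.
h''(w) = -2w + 1. h''(0) = 1 > 0 ⇒ local minimum; h''(1) = -1 < 0 ⇒ local maximum.
Thus h has its local minimum at w = 0, with value -4.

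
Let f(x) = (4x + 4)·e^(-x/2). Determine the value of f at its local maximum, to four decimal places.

4.8522

Differentiating with the product rule gives f'(x) = (-2x + 2)·e^(-x/2). Since e^(-x/2) > 0, the only critical point is x = 1.
f''(1) has the same sign as -2 < 0, so this is a local maximum.
f(1) = (8)·e^(-1/2) ≈ 4.8522.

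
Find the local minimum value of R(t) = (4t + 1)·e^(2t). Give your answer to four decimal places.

-0.4463

Differentiating with the product rule gives R'(t) = (8t + 6)·e^(2t). Since e^(2t) > 0, the only critical point is t = -3/4.
R''(-3/4) has the same sign as 8 > 0, so this is a local minimum.
R(-3/4) = (-2)·e^(-3/2) ≈ -0.4463.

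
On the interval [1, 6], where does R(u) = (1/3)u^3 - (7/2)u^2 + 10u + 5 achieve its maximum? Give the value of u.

Differentiating, R'(u) = u^2 - 7u + 10; which vanishes at u = 2 and u = 5.
Candidates: R(1) = 71/6,  R(2) = 41/3,  R(5) = 55/6,  R(6) = 11.
Hence the absolute maximum is 41/3 at u = 2.

2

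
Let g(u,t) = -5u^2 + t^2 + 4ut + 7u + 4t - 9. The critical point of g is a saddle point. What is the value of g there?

∂g/∂u = -10u + 4t + 7 = 0 and ∂g/∂t = 4u + 2t + 4 = 0, so (u, t) = (-1/18, -17/9).
The Hessian has g_{uu} = -10, g_{tt} = 2, g_{ut} = 4, giving D = -36 < 0, so the point is a saddle point.
g(-1/18, -17/9) = -467/36.

-467/36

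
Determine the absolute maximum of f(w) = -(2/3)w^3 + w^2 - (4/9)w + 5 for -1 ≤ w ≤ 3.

Differentiating, f'(w) = -2w^2 + 2w - 4/9; which vanishes at w = 1/3 and w = 2/3.
Evaluating at the critical points and endpoints: f(-1) = 64/9; f(1/3) = 400/81; f(2/3) = 401/81; f(3) = -16/3.
So the maximum is f(-1) = 64/9.

64/9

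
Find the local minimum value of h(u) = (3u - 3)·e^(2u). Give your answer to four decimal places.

h'(u) = 3·e^(2u) + (3u - 3)·2·e^(2u) = (6u - 3)·e^(2u). Since e^(2u) > 0, the only critical point is u = 1/2.
h''(1/2) has the same sign as 6 > 0, so this is a local minimum.
h(1/2) = (-3/2)·e^(1) ≈ -4.0774.

-4.0774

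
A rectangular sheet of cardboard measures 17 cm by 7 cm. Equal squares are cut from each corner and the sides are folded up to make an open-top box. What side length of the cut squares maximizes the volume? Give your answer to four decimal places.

With cut size x, the volume is V(x) = x(17 − 2x)(7 − 2x) for 0 < x < 3.5.
V'(x) = 12x^2 − 96x + 119. Setting V'(x) = 0 gives x ≈ 1.5336 (the root in (0, 3.5)).
V''(x) = 24x − 96 is negative there, so this is the maximum; V ≈ 84.0335.

1.5336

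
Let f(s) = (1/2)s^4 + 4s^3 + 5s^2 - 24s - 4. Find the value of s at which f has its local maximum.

-3

Critical points: f'(s) = 2s^3 + 12s^2 + 10s - 24 vanishes at s = -4, -3, 1.
Second-derivative test with f''(s) = 6s^2 + 24s + 10: f''(-4) = 10 > 0 ⇒ local minimum; f''(-3) = -8 < 0 ⇒ local maximum; f''(1) = 40 > 0 ⇒ local minimum.
So the local maximum value is f(-3) = 91/2.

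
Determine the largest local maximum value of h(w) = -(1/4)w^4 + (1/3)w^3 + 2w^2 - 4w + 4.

Critical points: h'(w) = -w^3 + w^2 + 4w - 4 vanishes at w = -2, 1, 2.
h''(w) = -3w^2 + 2w + 4. h''(-2) = -12 < 0 ⇒ local maximum; h''(1) = 3 > 0 ⇒ local minimum; h''(2) = -4 < 0 ⇒ local maximum.
The largest local maximum is h(-2) = 40/3.

40/3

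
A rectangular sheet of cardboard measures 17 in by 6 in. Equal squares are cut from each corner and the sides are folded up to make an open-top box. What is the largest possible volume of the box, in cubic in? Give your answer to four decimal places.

With cut size x, the volume is V(x) = x(17 − 2x)(6 − 2x) for 0 < x < 3.
V'(x) = 12x^2 − 92x + 102. Setting V'(x) = 0 gives x ≈ 1.3445 (the root in (0, 3)).
V''(x) = 24x − 92 is negative there, so this is the maximum; V ≈ 63.7074.

63.7074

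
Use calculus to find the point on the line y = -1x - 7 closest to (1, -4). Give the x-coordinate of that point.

-1

Minimize D(x)^2 = (x - 1)^2 + (-x - 3)^2.
d/dx[D^2] = 2(x - 1) + 2·(-1)·(-x - 3) = 0 ⇒ x = -1.
Then y = -6 and the distance is √(8) ≈ 2.8284.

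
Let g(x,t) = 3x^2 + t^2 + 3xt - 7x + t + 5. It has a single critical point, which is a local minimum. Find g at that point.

-58/3

∂g/∂x = 6x + 3t - 7 = 0 and ∂g/∂t = 3x + 2t + 1 = 0, so (x, t) = (17/3, -9).
The Hessian has g_{xx} = 6, g_{tt} = 2, g_{xt} = 3, giving D = 3 > 0 with g_{xx} > 0, so the point is a local minimum.
g(17/3, -9) = -58/3.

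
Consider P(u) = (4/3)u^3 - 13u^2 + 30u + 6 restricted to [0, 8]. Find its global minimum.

Differentiating, P'(u) = 4u^2 - 26u + 30; which vanishes at u = 3/2 and u = 5.
Candidates: P(0) = 6, P(3/2) = 105/4, P(5) = -7/3, P(8) = 290/3.
Hence the absolute minimum is -7/3 at u = 5.

-7/3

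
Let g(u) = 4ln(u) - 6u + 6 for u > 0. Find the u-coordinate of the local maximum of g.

2/3

g'(u) = 4/u − 6 = 0 gives u = 2/3.
g''(u) = -4/u², which is negative for u > 0, so this is a local maximum.
g(2/3) = 4·ln(2/3) - 4 + 6 ≈ 0.3781.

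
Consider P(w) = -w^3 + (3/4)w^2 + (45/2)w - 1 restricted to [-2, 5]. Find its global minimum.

P'(w) = -3w^2 + (3/2)w + 45/2, whose only zero in [-2, 5] is w = 3.
Compare values at every candidate in [-2, 5]: P(-2) = -35,  P(3) = 185/4,  P(5) = 21/4.
Hence the absolute minimum is -35 at w = -2.

-35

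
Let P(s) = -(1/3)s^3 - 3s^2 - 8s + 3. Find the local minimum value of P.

P'(s) = -s^2 - 6s - 8 = 0 at s = -4, -2.
Since P''(s) = -2s - 6, we get P''(-4) = 2 > 0 ⇒ local minimum; P''(-2) = -2 < 0 ⇒ local maximum.
The local minimum is P(-4) = 25/3.

25/3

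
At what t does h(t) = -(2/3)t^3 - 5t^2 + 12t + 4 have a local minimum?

Critical points: h'(t) = -2t^2 - 10t + 12 vanishes at t = -6, 1.
Second-derivative test with h''(t) = -4t - 10: h''(-6) = 14 > 0 ⇒ local minimum; h''(1) = -14 < 0 ⇒ local maximum.
So the local minimum value is h(-6) = -104.

-6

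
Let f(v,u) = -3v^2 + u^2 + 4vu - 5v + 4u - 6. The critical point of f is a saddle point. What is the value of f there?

∂f/∂v = -6v + 4u - 5 = 0 and ∂f/∂u = 4v + 2u + 4 = 0, so (v, u) = (-13/14, -1/7).
The Hessian has f_{vv} = -6, f_{uu} = 2, f_{vu} = 4, giving D = -28 < 0, so the point is a saddle point.
f(-13/14, -1/7) = -111/28.

-111/28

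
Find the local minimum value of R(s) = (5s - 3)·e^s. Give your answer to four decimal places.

By the product rule, R'(s) = (5s + 2)·e^s. Since e^s > 0, the only critical point is s = -2/5.
R''(-2/5) has the same sign as 5 > 0, so this is a local minimum.
R(-2/5) = (-5)·e^(-2/5) ≈ -3.3516.

-3.3516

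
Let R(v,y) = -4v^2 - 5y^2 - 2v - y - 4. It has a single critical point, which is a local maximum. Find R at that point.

-37/10

∂R/∂v = -8v - 2 = 0 and ∂R/∂y = -10y - 1 = 0, so (v, y) = (-1/4, -1/10).
The Hessian has R_{vv} = -8, R_{yy} = -10, R_{vy} = 0, giving D = 80 > 0 with R_{vv} < 0, so the point is a local maximum.
R(-1/4, -1/10) = -37/10.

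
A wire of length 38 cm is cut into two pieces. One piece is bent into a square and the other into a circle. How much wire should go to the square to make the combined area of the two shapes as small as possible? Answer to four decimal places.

21.2838

Let x be the length used for the square. Square side x/4; circle radius (38−x)/(2π).
A(x) = (x/4)² + π·((38−x)/(2π))² = x²/16 + (38−x)²/(4π) for 0 ≤ x ≤ 38. A'(x) = x/8 − (38−x)/(2π) = 0 gives x = 4·38/(π+4) ≈ 21.2838.
A'' = 1/8 + 1/(2π) > 0, so this gives the minimum combined area; x ≈ 21.2838 cm to the square.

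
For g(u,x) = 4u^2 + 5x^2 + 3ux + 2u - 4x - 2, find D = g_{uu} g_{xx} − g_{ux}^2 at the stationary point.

71

∂g/∂u = 8u + 3x + 2 = 0 and ∂g/∂x = 3u + 10x - 4 = 0, so (u, x) = (-32/71, 38/71).
The Hessian has g_{uu} = 8, g_{xx} = 10, g_{ux} = 3, giving D = 71 > 0 with g_{uu} > 0, so the point is a local minimum.
D = (8)·(10) − (3)^2 = 71.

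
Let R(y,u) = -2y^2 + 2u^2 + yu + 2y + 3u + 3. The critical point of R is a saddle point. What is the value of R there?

∂R/∂y = -4y + u + 2 = 0 and ∂R/∂u = y + 4u + 3 = 0, so (y, u) = (5/17, -14/17).
The Hessian has R_{yy} = -4, R_{uu} = 4, R_{yu} = 1, giving D = -17 < 0, so the point is a saddle point.
R(5/17, -14/17) = 35/17.

35/17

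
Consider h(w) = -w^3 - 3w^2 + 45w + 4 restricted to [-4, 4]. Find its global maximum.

h'(w) = -3w^2 - 6w + 45, whose only zero in [-4, 4] is w = 3.
Candidates: h(-4) = -160; h(3) = 85; h(4) = 72.
So the maximum is h(3) = 85.

85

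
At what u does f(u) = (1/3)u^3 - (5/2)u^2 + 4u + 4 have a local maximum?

1

Critical points: f'(u) = u^2 - 5u + 4 vanishes at u = 1, 4.
f''(u) = 2u - 5. f''(1) = -3 < 0 ⇒ local maximum; f''(4) = 3 > 0 ⇒ local minimum.
So the local maximum value is f(1) = 35/6.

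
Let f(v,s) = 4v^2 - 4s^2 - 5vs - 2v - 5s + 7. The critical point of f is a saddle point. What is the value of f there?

∂f/∂v = 8v - 5s - 2 = 0 and ∂f/∂s = -5v - 8s - 5 = 0, so (v, s) = (-9/89, -50/89).
The Hessian has f_{vv} = 8, f_{ss} = -8, f_{vs} = -5, giving D = -89 < 0, so the point is a saddle point.
f(-9/89, -50/89) = 757/89.

757/89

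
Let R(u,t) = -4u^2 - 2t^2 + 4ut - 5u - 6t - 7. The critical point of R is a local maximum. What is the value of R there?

101/8

∂R/∂u = -8u + 4t - 5 = 0 and ∂R/∂t = 4u - 4t - 6 = 0, so (u, t) = (-11/4, -17/4).
The Hessian has R_{uu} = -8, R_{tt} = -4, R_{ut} = 4, giving D = 16 > 0 with R_{uu} < 0, so the point is a local maximum.
R(-11/4, -17/4) = 101/8.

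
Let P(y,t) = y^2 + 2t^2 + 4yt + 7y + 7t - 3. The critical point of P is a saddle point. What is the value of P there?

∂P/∂y = 2y + 4t + 7 = 0 and ∂P/∂t = 4y + 4t + 7 = 0, so (y, t) = (0, -7/4).
The Hessian has P_{yy} = 2, P_{tt} = 4, P_{yt} = 4, giving D = -8 < 0, so the point is a saddle point.
P(0, -7/4) = -73/8.

-73/8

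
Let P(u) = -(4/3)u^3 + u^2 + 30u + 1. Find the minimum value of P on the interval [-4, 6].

P'(u) = -4u^2 + 2u + 30, which vanishes at u = -5/2 and u = 3.
Compare values at every candidate in [-4, 6]: P(-4) = -53/3, P(-5/2) = -563/12, P(3) = 64, P(6) = -71.
Hence the absolute minimum is -71 at u = 6.

-71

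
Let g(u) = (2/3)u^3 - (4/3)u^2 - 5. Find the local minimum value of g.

g'(u) = 2u^2 - (8/3)u = 0 at u = 0, 4/3.
Since g''(u) = 4u - 8/3, we get g''(0) = -8/3 < 0 ⇒ local maximum; g''(4/3) = 8/3 > 0 ⇒ local minimum.
So the local minimum value is g(4/3) = -469/81.

-469/81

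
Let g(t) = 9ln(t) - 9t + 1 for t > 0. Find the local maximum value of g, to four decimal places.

-8.0000

g'(t) = 9/t − 9 = 0 gives t = 1.
g''(t) = -9/t², which is negative for t > 0, so this is a local maximum.
g(1) = 9·ln(1) - 9 + 1 ≈ -8.0000.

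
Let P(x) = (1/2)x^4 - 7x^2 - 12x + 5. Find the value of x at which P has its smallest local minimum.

3

Critical points: P'(x) = 2x^3 - 14x - 12 vanishes at x = -2, -1, 3.
Since P''(x) = 6x^2 - 14, we get P''(-2) = 10 > 0 ⇒ local minimum; P''(-1) = -8 < 0 ⇒ local maximum; P''(3) = 40 > 0 ⇒ local minimum.
So the smallest local minimum value is P(3) = -107/2.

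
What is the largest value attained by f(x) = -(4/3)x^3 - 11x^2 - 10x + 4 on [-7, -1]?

Differentiating, f'(x) = -4x^2 - 22x - 10; whose only zero in [-7, -1] is x = -5.
Candidates: f(-7) = -23/3,  f(-5) = -163/3,  f(-1) = 13/3.
So the maximum is f(-1) = 13/3.

13/3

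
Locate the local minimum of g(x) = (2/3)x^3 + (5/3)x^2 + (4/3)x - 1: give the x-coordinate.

-2/3

g'(x) = 2x^2 + (10/3)x + 4/3. Setting g'(x) = 0 gives x ∈ {-1, -2/3}.
Second-derivative test with g''(x) = 4x + 10/3: g''(-1) = -2/3 < 0 ⇒ local maximum; g''(-2/3) = 2/3 > 0 ⇒ local minimum.
Thus g has its local minimum at x = -2/3, with value -109/81.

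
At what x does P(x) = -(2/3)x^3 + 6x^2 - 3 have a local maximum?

6

P'(x) = -2x^2 + 12x. Setting P'(x) = 0 gives x ∈ {0, 6}.
Second-derivative test with P''(x) = -4x + 12: P''(0) = 12 > 0 ⇒ local minimum; P''(6) = -12 < 0 ⇒ local maximum.
Thus P has its local maximum at x = 6, with value 69.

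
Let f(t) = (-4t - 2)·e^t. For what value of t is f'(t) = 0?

-3/2

f'(t) = (-4)·e^t + (-4t - 2)·1·e^t = (-4t - 6)·e^t. Since e^t > 0, the only critical point is t = -3/2.
f''(-3/2) has the same sign as -4 < 0, so this is a local maximum.
f(-3/2) = (4)·e^(-3/2) ≈ 0.8925.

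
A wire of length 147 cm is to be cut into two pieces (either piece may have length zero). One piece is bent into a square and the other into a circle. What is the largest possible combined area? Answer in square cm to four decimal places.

Let x be the length used for the square. Square side x/4; circle radius (147−x)/(2π).
A(x) = (x/4)² + π·((147−x)/(2π))² = x²/16 + (147−x)²/(4π) for 0 ≤ x ≤ 147. A'(x) = x/8 − (147−x)/(2π) = 0 gives x = 4·147/(π+4) ≈ 82.3346.
A'' > 0, so the interior critical point is a minimum; the maximum is at an endpoint. A(0) = 1719.5896 and A(147) = 1350.5625, so the largest area is 1719.5896.

1719.5896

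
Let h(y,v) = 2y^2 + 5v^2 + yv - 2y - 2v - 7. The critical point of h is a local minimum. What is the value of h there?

-99/13

∂h/∂y = 4y + v - 2 = 0 and ∂h/∂v = y + 10v - 2 = 0, so (y, v) = (6/13, 2/13).
The Hessian has h_{yy} = 4, h_{vv} = 10, h_{yv} = 1, giving D = 39 > 0 with h_{yy} > 0, so the point is a local minimum.
h(6/13, 2/13) = -99/13.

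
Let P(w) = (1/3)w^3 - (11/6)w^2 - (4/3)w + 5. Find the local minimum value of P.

P'(w) = w^2 - (11/3)w - 4/3. Setting P'(w) = 0 gives w ∈ {-1/3, 4}.
P''(w) = 2w - 11/3. P''(-1/3) = -13/3 < 0 ⇒ local maximum; P''(4) = 13/3 > 0 ⇒ local minimum.
Thus P has its local minimum at w = 4, with value -25/3.

-25/3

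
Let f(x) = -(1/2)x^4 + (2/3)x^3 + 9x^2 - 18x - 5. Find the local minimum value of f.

-83/6

f'(x) = -2x^3 + 2x^2 + 18x - 18. Setting f'(x) = 0 gives x ∈ {-3, 1, 3}.
Second-derivative test with f''(x) = -6x^2 + 4x + 18: f''(-3) = -48 < 0 ⇒ local maximum; f''(1) = 16 > 0 ⇒ local minimum; f''(3) = -24 < 0 ⇒ local maximum.
So the local minimum value is f(1) = -83/6.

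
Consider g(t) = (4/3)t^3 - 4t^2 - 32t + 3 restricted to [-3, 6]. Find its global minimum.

The derivative is 4t^2 - 8t - 32, which vanishes at t = -2 and t = 4.
Candidates: g(-3) = 27; g(-2) = 121/3; g(4) = -311/3; g(6) = -45.
Hence the absolute minimum is -311/3 at t = 4.

-311/3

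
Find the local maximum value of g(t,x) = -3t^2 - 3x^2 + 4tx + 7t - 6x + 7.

∂g/∂t = -6t + 4x + 7 = 0 and ∂g/∂x = 4t - 6x - 6 = 0, so (t, x) = (9/10, -2/5).
The Hessian has g_{tt} = -6, g_{xx} = -6, g_{tx} = 4, giving D = 20 > 0 with g_{tt} < 0, so the point is a local maximum.
g(9/10, -2/5) = 227/20.

227/20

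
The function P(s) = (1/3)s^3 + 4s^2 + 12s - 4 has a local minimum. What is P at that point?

P'(s) = s^2 + 8s + 12. Setting P'(s) = 0 gives s ∈ {-6, -2}.
Second-derivative test with P''(s) = 2s + 8: P''(-6) = -4 < 0 ⇒ local maximum; P''(-2) = 4 > 0 ⇒ local minimum.
So the local minimum value is P(-2) = -44/3.

-44/3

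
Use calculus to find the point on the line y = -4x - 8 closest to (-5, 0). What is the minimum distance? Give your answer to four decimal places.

Minimize D(x)^2 = (x + 5)^2 + (-4x - 8)^2.
d/dx[D^2] = 2(x + 5) + 2·(-4)·(-4x - 8) = 0 ⇒ x = -37/17.
Then y = 12/17 and the distance is √(144/17) ≈ 2.9104.

2.9104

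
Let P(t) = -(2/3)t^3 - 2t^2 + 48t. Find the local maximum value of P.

352/3

P'(t) = -2t^2 - 4t + 48. Setting P'(t) = 0 gives t ∈ {-6, 4}.
Second-derivative test with P''(t) = -4t - 4: P''(-6) = 20 > 0 ⇒ local minimum; P''(4) = -20 < 0 ⇒ local maximum.
So the local maximum value is P(4) = 352/3.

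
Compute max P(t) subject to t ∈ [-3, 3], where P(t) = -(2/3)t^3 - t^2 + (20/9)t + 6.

25/3

P'(t) = -2t^2 - 2t + 20/9, which vanishes at t = -5/3 and t = 2/3.
Evaluating at the critical points and endpoints: P(-3) = 25/3,  P(-5/3) = 211/81,  P(2/3) = 554/81,  P(3) = -43/3.
Hence the absolute maximum is 25/3 at t = -3.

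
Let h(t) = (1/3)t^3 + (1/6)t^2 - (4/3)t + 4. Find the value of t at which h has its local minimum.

1

h'(t) = t^2 + (1/3)t - 4/3 = 0 at t = -4/3, 1.
h''(t) = 2t + 1/3. h''(-4/3) = -7/3 < 0 ⇒ local maximum; h''(1) = 7/3 > 0 ⇒ local minimum.
The local minimum is h(1) = 19/6.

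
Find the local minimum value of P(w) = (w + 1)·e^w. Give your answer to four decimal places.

By the product rule, P'(w) = (w + 2)·e^w. Since e^w > 0, the only critical point is w = -2.
P''(-2) has the same sign as 1 > 0, so this is a local minimum.
P(-2) = (-1)·e^(-2) ≈ -0.1353.

-0.1353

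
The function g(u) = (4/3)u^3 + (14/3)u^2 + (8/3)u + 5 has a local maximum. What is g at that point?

23/3

g'(u) = 4u^2 + (28/3)u + 8/3 = 0 at u = -2, -1/3.
g''(u) = 8u + 28/3. g''(-2) = -20/3 < 0 ⇒ local maximum; g''(-1/3) = 20/3 > 0 ⇒ local minimum.
Thus g has its local maximum at u = -2, with value 23/3.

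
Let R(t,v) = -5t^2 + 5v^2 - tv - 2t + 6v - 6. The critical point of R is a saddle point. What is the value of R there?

-778/101

∂R/∂t = -10t - v - 2 = 0 and ∂R/∂v = -t + 10v + 6 = 0, so (t, v) = (-14/101, -62/101).
The Hessian has R_{tt} = -10, R_{vv} = 10, R_{tv} = -1, giving D = -101 < 0, so the point is a saddle point.
R(-14/101, -62/101) = -778/101.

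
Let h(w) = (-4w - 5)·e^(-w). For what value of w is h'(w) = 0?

-1/4

Differentiating with the product rule gives h'(w) = (4w + 1)·e^(-w). Since e^(-w) > 0, the only critical point is w = -1/4.
h''(-1/4) has the same sign as 4 > 0, so this is a local minimum.
h(-1/4) = (-4)·e^(1/4) ≈ -5.1361.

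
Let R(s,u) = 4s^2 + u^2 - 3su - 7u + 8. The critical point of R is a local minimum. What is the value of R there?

∂R/∂s = 8s - 3u = 0 and ∂R/∂u = -3s + 2u - 7 = 0, so (s, u) = (3, 8).
The Hessian has R_{ss} = 8, R_{uu} = 2, R_{su} = -3, giving D = 7 > 0 with R_{ss} > 0, so the point is a local minimum.
R(3, 8) = -20.

-20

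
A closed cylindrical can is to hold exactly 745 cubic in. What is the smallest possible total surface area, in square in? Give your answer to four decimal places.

With radius r and height h, πr²h = 745 so h = 745/(πr²), and S(r) = 2πr² + 2πrh = 2πr² + 2·745/r.
S'(r) = 4πr − 2·745/r² = 0 ⇒ r³ = 745/(2π), so r ≈ 4.9128 and h = 2r ≈ 9.8255.
S''(r) = 4π + 4·745/r³ > 0, so this is the minimum; S ≈ 454.9378.

454.9378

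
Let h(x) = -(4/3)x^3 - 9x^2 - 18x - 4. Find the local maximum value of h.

29/4

Critical points: h'(x) = -4x^2 - 18x - 18 vanishes at x = -3, -3/2.
Second-derivative test with h''(x) = -8x - 18: h''(-3) = 6 > 0 ⇒ local minimum; h''(-3/2) = -6 < 0 ⇒ local maximum.
Thus h has its local maximum at x = -3/2, with value 29/4.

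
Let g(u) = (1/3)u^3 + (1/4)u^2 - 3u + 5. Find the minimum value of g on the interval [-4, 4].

g'(u) = u^2 + (1/2)u - 3, which vanishes at u = -2 and u = 3/2.
Compare values at every candidate in [-4, 4]: g(-4) = -1/3,  g(-2) = 28/3,  g(3/2) = 35/16,  g(4) = 55/3.
The minimum over the interval is -1/3, attained at u = -4.

-1/3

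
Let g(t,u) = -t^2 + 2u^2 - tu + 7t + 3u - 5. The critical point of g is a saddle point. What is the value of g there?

∂g/∂t = -2t - u + 7 = 0 and ∂g/∂u = -t + 4u + 3 = 0, so (t, u) = (31/9, 1/9).
The Hessian has g_{tt} = -2, g_{uu} = 4, g_{tu} = -1, giving D = -9 < 0, so the point is a saddle point.
g(31/9, 1/9) = 65/9.

65/9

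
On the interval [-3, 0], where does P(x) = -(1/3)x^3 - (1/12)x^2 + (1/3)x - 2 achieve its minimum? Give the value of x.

-2/3

Differentiating, P'(x) = -x^2 - (1/6)x + 1/3; whose only zero in [-3, 0] is x = -2/3.
Evaluating at the critical points and endpoints: P(-3) = 21/4,  P(-2/3) = -175/81,  P(0) = -2.
So the minimum is P(-2/3) = -175/81.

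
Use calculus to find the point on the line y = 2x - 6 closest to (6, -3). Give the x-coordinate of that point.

Minimize D(x)^2 = (x - 6)^2 + (2x - 3)^2.
d/dx[D^2] = 2(x - 6) + 2·2·(2x - 3) = 0 ⇒ x = 12/5.
Then y = -6/5 and the distance is √(81/5) ≈ 4.0249.

12/5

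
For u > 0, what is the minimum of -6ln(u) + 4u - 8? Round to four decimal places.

-4.4328

R'(u) = -6/u + 4 = 0 gives u = 3/2.
R''(u) = 6/u², which is positive for u > 0, so this is a local minimum.
R(3/2) = -6·ln(3/2) + 6 - 8 ≈ -4.4328.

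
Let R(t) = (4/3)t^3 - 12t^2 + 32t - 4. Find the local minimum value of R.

52/3

R'(t) = 4t^2 - 24t + 32 = 0 at t = 2, 4.
R''(t) = 8t - 24. R''(2) = -8 < 0 ⇒ local maximum; R''(4) = 8 > 0 ⇒ local minimum.
So the local minimum value is R(4) = 52/3.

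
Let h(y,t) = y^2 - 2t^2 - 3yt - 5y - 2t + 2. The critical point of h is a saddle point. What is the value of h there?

∂h/∂y = 2y - 3t - 5 = 0 and ∂h/∂t = -3y - 4t - 2 = 0, so (y, t) = (14/17, -19/17).
The Hessian has h_{yy} = 2, h_{tt} = -4, h_{yt} = -3, giving D = -17 < 0, so the point is a saddle point.
h(14/17, -19/17) = 18/17.

18/17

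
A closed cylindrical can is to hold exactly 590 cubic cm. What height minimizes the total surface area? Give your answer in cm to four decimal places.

9.0905

With radius r and height h, πr²h = 590 so h = 590/(πr²), and S(r) = 2πr² + 2πrh = 2πr² + 2·590/r.
S'(r) = 4πr − 2·590/r² = 0 ⇒ r³ = 590/(2π), so r ≈ 4.5452 and h = 2r ≈ 9.0905.
S''(r) = 4π + 4·590/r³ > 0, so this is the minimum; S ≈ 389.4179.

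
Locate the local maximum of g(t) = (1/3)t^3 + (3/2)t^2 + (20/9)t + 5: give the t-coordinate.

g'(t) = t^2 + 3t + 20/9 = 0 at t = -5/3, -4/3.
Second-derivative test with g''(t) = 2t + 3: g''(-5/3) = -1/3 < 0 ⇒ local maximum; g''(-4/3) = 1/3 > 0 ⇒ local minimum.
So the local maximum value is g(-5/3) = 635/162.

-5/3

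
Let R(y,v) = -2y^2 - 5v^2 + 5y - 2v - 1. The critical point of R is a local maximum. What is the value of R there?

93/40

∂R/∂y = -4y + 5 = 0 and ∂R/∂v = -10v - 2 = 0, so (y, v) = (5/4, -1/5).
The Hessian has R_{yy} = -4, R_{vv} = -10, R_{yv} = 0, giving D = 40 > 0 with R_{yy} < 0, so the point is a local maximum.
R(5/4, -1/5) = 93/40.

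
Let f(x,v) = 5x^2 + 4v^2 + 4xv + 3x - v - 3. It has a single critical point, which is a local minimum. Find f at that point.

∂f/∂x = 10x + 4v + 3 = 0 and ∂f/∂v = 4x + 8v - 1 = 0, so (x, v) = (-7/16, 11/32).
The Hessian has f_{xx} = 10, f_{vv} = 8, f_{xv} = 4, giving D = 64 > 0 with f_{xx} > 0, so the point is a local minimum.
f(-7/16, 11/32) = -245/64.

-245/64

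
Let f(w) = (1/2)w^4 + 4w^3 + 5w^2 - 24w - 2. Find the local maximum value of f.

f'(w) = 2w^3 + 12w^2 + 10w - 24 = 0 at w = -4, -3, 1.
Since f''(w) = 6w^2 + 24w + 10, we get f''(-4) = 10 > 0 ⇒ local minimum; f''(-3) = -8 < 0 ⇒ local maximum; f''(1) = 40 > 0 ⇒ local minimum.
Thus f has its local maximum at w = -3, with value 95/2.

95/2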